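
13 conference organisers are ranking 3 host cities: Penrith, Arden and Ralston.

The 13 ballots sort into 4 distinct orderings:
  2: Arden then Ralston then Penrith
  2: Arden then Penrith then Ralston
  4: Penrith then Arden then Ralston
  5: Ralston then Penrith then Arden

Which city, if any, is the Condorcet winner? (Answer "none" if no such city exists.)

Check each pair by majority over 13 ballots:
Penrith vs Arden: 4+5 = 9 for Penrith, 4 for Arden — Penrith by 9–4.
Penrith vs Ralston: Ralston, 7–6.
Arden vs Ralston: 2+2+4 = 8 for Arden, 5 for Ralston — Arden by 8–5.
Each city drops at least one matchup (Penrith loses to Ralston; Arden loses to Penrith; Ralston loses to Arden); the cycle Penrith beats Arden beats Ralston beats Penrith rules out a Condorcet winner.

none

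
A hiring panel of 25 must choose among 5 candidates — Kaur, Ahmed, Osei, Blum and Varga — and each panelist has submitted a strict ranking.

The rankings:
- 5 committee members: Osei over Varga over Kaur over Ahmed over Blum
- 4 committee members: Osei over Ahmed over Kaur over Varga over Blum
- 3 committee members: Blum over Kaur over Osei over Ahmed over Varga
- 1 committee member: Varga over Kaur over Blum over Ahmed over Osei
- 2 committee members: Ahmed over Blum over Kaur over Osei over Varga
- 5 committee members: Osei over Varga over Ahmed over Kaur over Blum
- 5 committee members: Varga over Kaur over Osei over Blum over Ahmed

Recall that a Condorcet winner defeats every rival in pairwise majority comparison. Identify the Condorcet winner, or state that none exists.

Osei

Head-to-head results (25 committee members):
Kaur vs Ahmed: 5+3+1+5 = 14 for Kaur, 11 for Ahmed — Kaur by 14–11.
Kaur vs Osei: Kaur is ranked higher on 3+1+2+5 = 11 ballots, Osei on 14. Osei wins 14–11.
Kaur–Blum: Kaur 20–5.
Kaur vs Varga: Kaur preferred on 4+3+2 = 9 ballots; Varga wins 16–9.
Ahmed vs Osei: Ahmed preferred on 1+2 = 3 ballots; Osei wins 22–3.
Ahmed vs Blum: 5+4+2+5 = 16 for Ahmed, 9 for Blum — Ahmed by 16–9.
Ahmed vs Varga: 9 to 16, Varga.
Osei vs Blum: Osei is ranked higher on 5+4+5+5 = 19 ballots, Blum on 6. Osei wins 19–6.
Osei–Varga: Osei 19–6.
Blum vs Varga: Blum is ranked higher on 3+2 = 5 ballots, Varga on 20. Varga wins 20–5.
Osei defeats every rival head-to-head and is the Condorcet winner.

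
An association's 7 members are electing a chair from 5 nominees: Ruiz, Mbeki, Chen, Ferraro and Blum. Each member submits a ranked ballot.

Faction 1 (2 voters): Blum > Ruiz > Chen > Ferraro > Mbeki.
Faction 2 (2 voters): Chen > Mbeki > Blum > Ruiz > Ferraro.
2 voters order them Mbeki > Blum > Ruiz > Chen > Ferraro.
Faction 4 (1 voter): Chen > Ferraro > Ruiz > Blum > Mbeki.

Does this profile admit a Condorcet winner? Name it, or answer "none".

Pairwise majorities:
Ruiz vs Mbeki: Mbeki, 4–3.
Ruiz–Chen: Ruiz 4–3.
Ruiz vs Ferraro: Ruiz wins 6–1.
Ruiz–Blum: Blum 6–1.
Mbeki vs Chen: Mbeki is ranked higher on 2 ballots, Chen on 5. Chen wins 5–2.
Mbeki vs Ferraro: Mbeki preferred on 2+2 = 4 ballots; Mbeki wins 4–3.
Mbeki vs Blum: Mbeki wins 4–3.
Chen vs Ferraro: 7 to 0, Chen.
Chen vs Blum: Blum wins 4–3.
Ferraro vs Blum: Ferraro is ranked higher on 1 ballot, Blum on 6. Blum wins 6–1.
Each candidate drops at least one matchup (Ruiz loses to Mbeki; Mbeki loses to Chen; Chen loses to Ruiz; Ferraro loses to Ruiz; Blum loses to Mbeki); the cycle Ruiz → Chen → Mbeki → Ruiz rules out a Condorcet winner.

none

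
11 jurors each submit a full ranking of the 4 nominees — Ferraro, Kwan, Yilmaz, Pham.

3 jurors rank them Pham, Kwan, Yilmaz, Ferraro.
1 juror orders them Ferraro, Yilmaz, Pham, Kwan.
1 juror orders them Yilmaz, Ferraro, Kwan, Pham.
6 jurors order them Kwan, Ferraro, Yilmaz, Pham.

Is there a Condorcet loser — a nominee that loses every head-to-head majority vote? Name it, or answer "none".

Pairwise majorities:
Ferraro–Kwan: Kwan 9–2.
Ferraro vs Yilmaz: Ferraro, 7–4.
Ferraro vs Pham: Ferraro, 8–3.
Kwan vs Yilmaz: Kwan preferred on 3+6 = 9 ballots; Kwan wins 9–2.
Kwan vs Pham: 7 to 4, Kwan.
Yilmaz vs Pham: 1+1+6 = 8 for Yilmaz, 3 for Pham — Yilmaz by 8–3.
Only Pham has no wins; Pham is the Condorcet loser.

Pham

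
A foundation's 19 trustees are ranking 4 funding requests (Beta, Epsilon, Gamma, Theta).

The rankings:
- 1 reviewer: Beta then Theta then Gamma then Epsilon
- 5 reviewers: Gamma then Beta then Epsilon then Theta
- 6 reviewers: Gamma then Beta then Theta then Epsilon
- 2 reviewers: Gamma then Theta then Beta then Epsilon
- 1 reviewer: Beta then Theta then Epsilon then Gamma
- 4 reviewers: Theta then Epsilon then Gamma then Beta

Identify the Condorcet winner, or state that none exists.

Gamma

Check each pair by majority over 19 ballots:
Beta vs Epsilon: 1+5+6+2+1 = 15 for Beta, 4 for Epsilon — Beta by 15–4.
Beta vs Gamma: Beta is ranked higher on 1+1 = 2 ballots, Gamma on 17. Gamma wins 17–2.
Beta vs Theta: 1+5+6+1 = 13 for Beta, 6 for Theta — Beta by 13–6.
Epsilon vs Gamma: Epsilon is ranked higher on 1+4 = 5 ballots, Gamma on 14. Gamma wins 14–5.
Epsilon vs Theta: Epsilon is ranked higher on 5 ballots, Theta on 14. Theta wins 14–5.
Gamma vs Theta: 5+6+2 = 13 for Gamma, 6 for Theta — Gamma by 13–6.
Gamma beats each of Beta, Epsilon, Theta — Gamma is the Condorcet winner.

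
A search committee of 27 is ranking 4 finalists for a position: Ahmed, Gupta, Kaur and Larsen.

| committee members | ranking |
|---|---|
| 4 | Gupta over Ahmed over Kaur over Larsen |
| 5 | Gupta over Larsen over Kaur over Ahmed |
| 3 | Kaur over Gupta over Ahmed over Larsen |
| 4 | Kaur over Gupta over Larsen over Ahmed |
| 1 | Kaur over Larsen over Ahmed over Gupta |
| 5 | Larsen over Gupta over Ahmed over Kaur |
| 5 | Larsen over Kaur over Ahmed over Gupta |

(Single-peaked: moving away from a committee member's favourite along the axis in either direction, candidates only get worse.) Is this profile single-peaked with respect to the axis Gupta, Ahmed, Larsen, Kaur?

no

Axis positions: Gupta=1, Ahmed=2, Larsen=3, Kaur=4.
Faction 1: ranking walks positions 1-2-4-3; Kaur is ranked above Larsen even though Larsen lies between Kaur and the peak Gupta on the axis — preferences dip and rise again. Not single-peaked.
Faction 2: ranking walks positions 1-3-4-2; Larsen is ranked above Ahmed even though Ahmed lies between Larsen and the peak Gupta on the axis — preferences dip and rise again. Not single-peaked.
Faction 3: ranking walks positions 4-1-2-3; Gupta is ranked above Larsen even though Larsen lies between Gupta and the peak Kaur on the axis — preferences dip and rise again. Not single-peaked.
Faction 4: ranking walks positions 4-1-3-2; Gupta is ranked above Larsen even though Larsen lies between Gupta and the peak Kaur on the axis — preferences dip and rise again. Not single-peaked.
Faction 5 (peak Kaur at position 4): ranking walks positions 4-3-2-1, expanding outward from the peak — single-peaked.
Faction 6: ranking walks positions 3-1-2-4; Gupta is ranked above Ahmed even though Ahmed lies between Gupta and the peak Larsen on the axis — preferences dip and rise again. Not single-peaked.
Faction 7 (peak Larsen at position 3): ranking walks positions 3-4-2-1, expanding outward from the peak — single-peaked.
Faction 1 violates single-peakedness, so the profile is not single-peaked on this axis.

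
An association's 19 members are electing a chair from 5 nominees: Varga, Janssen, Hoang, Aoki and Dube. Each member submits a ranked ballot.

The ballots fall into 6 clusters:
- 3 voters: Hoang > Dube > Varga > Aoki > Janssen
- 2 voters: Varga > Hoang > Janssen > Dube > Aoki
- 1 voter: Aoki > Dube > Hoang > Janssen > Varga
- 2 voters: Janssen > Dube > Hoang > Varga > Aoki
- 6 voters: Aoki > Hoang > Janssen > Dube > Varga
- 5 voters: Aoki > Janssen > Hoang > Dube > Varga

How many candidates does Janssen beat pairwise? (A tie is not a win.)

Janssen against each rival (19 voters):
Janssen vs Varga: Janssen is ranked higher on 1+2+6+5 = 14 ballots, Varga on 5. Janssen wins 14–5.
Janssen vs Hoang: Janssen preferred on 2+5 = 7 ballots; Hoang wins 12–7.
Janssen vs Aoki: Janssen is ranked higher on 2+2 = 4 ballots, Aoki on 15. Aoki wins 15–4.
Janssen vs Dube: Janssen wins 15–4.
Janssen beats Varga, Dube; loses to Hoang, Aoki — 2 pairwise wins.

2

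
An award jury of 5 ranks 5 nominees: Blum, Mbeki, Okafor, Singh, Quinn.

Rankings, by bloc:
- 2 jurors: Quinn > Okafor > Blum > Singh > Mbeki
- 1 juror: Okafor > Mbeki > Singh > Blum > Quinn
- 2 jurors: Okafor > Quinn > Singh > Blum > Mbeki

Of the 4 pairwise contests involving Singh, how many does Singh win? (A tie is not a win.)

Singh against each rival (5 jurors):
Singh–Blum: Singh 3–2.
Singh vs Mbeki: 2+2 = 4 for Singh, 1 for Mbeki — Singh by 4–1.
Singh vs Okafor: 0 to 5, Okafor.
Singh vs Quinn: Singh preferred on 1 ballot; Quinn wins 4–1.
Singh beats Blum, Mbeki; loses to Okafor, Quinn — 2 pairwise wins.

2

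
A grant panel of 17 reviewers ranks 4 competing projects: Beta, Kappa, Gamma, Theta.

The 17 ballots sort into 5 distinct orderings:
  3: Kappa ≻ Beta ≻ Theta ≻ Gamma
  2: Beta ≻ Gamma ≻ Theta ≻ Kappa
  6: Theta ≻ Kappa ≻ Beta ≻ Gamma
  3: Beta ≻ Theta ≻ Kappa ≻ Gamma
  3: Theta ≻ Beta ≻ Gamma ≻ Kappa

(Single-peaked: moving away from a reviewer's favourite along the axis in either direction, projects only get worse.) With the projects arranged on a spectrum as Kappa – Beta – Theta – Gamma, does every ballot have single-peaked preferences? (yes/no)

Axis positions: Kappa=1, Beta=2, Theta=3, Gamma=4.
Group 1 (peak Kappa at position 1): ranking walks positions 1-2-3-4, expanding outward from the peak — single-peaked.
Group 2: ranking walks positions 2-4-3-1; Gamma is ranked above Theta even though Theta lies between Gamma and the peak Beta on the axis — preferences dip and rise again. Not single-peaked.
Group 3: ranking walks positions 3-1-2-4; Kappa is ranked above Beta even though Beta lies between Kappa and the peak Theta on the axis — preferences dip and rise again. Not single-peaked.
Group 4 (peak Beta at position 2): ranking walks positions 2-3-1-4, expanding outward from the peak — single-peaked.
Group 5 (peak Theta at position 3): ranking walks positions 3-2-4-1, expanding outward from the peak — single-peaked.
Group 2 violates single-peakedness, so the profile is not single-peaked on this axis.

no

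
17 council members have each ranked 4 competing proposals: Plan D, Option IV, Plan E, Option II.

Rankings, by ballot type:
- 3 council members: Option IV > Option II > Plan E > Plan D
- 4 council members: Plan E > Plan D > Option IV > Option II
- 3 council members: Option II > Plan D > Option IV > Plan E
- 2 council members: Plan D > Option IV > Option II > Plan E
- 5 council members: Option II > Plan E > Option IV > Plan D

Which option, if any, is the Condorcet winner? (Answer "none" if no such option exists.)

none

Check each pair by majority over 17 ballots:
Plan D vs Option IV: Plan D is ranked higher on 4+3+2 = 9 ballots, Option IV on 8. Plan D wins 9–8.
Plan D vs Plan E: Plan D is ranked higher on 3+2 = 5 ballots, Plan E on 12. Plan E wins 12–5.
Plan D vs Option II: Plan D preferred on 4+2 = 6 ballots; Option II wins 11–6.
Option IV vs Plan E: Option IV is ranked higher on 3+3+2 = 8 ballots, Plan E on 9. Plan E wins 9–8.
Option IV vs Option II: Option IV preferred on 3+4+2 = 9 ballots; Option IV wins 9–8.
Plan E vs Option II: 4 to 13, Option II.
Every option loses at least once (Plan D loses to Plan E; Option IV loses to Plan D; Plan E loses to Option II; Option II loses to Option IV). The majority relation contains the cycle Plan D beats Option IV beats Option II beats Plan D, so there is no Condorcet winner.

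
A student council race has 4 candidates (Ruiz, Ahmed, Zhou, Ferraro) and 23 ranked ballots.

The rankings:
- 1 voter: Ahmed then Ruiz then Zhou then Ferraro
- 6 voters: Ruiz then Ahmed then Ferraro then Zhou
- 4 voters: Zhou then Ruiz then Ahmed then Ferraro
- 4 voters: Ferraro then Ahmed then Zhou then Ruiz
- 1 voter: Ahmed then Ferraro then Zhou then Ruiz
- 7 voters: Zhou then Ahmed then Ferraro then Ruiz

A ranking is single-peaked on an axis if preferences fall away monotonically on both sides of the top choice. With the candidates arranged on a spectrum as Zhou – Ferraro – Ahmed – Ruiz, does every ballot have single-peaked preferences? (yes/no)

no

Axis positions: Zhou=1, Ferraro=2, Ahmed=3, Ruiz=4.
Ballot type 1: ranking walks positions 3-4-1-2; Zhou is ranked above Ferraro even though Ferraro lies between Zhou and the peak Ahmed on the axis — preferences dip and rise again. Not single-peaked.
Ballot type 2 (peak Ruiz at position 4): ranking walks positions 4-3-2-1, expanding outward from the peak — single-peaked.
Ballot type 3: ranking walks positions 1-4-3-2; Ruiz is ranked above Ferraro even though Ferraro lies between Ruiz and the peak Zhou on the axis — preferences dip and rise again. Not single-peaked.
Ballot type 4 (peak Ferraro at position 2): ranking walks positions 2-3-1-4, expanding outward from the peak — single-peaked.
Ballot type 5 (peak Ahmed at position 3): ranking walks positions 3-2-1-4, expanding outward from the peak — single-peaked.
Ballot type 6: ranking walks positions 1-3-2-4; Ahmed is ranked above Ferraro even though Ferraro lies between Ahmed and the peak Zhou on the axis — preferences dip and rise again. Not single-peaked.
Ballot type 1 violates single-peakedness, so the profile is not single-peaked on this axis.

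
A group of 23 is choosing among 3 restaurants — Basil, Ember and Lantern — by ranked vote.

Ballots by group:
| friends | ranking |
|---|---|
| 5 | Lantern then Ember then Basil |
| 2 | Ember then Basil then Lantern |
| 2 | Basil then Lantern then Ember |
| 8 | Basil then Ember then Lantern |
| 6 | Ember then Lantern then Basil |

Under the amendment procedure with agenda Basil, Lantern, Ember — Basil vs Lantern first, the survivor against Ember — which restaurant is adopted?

Ember

Round 1: Basil vs Lantern — 12–11, Basil advances.
Round 2: Basil vs Ember — 10–13, Ember advances.
The agenda winner is Ember.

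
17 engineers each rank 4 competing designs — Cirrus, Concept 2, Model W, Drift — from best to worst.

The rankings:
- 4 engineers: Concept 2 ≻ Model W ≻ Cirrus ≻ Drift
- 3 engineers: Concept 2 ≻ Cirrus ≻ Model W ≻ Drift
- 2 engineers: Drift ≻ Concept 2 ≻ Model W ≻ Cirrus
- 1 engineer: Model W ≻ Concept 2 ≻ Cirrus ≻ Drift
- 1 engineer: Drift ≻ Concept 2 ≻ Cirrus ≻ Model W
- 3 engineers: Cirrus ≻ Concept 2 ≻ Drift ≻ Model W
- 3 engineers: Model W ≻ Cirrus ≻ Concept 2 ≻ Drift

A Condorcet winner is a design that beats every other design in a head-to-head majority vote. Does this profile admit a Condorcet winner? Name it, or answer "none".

Head-to-head results (17 engineers):
Cirrus vs Concept 2: Concept 2, 11–6.
Cirrus–Model W: Model W 10–7.
Cirrus vs Drift: Cirrus, 14–3.
Concept 2–Model W: Concept 2 13–4.
Concept 2 vs Drift: Concept 2, 14–3.
Model W–Drift: Model W 11–6.
Concept 2 defeats every rival head-to-head and is the Condorcet winner.

Concept 2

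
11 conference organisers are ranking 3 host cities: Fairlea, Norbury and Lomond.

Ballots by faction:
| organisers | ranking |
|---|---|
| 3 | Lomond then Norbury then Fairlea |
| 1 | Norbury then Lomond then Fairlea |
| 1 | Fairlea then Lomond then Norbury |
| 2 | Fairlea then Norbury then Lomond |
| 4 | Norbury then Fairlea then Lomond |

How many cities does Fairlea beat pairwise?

1

Fairlea against each rival (11 organisers):
Fairlea vs Norbury: Fairlea preferred on 1+2 = 3 ballots; Norbury wins 8–3.
Fairlea vs Lomond: Fairlea preferred on 1+2+4 = 7 ballots; Fairlea wins 7–4.
Fairlea beats Lomond; loses to Norbury — 1 pairwise win.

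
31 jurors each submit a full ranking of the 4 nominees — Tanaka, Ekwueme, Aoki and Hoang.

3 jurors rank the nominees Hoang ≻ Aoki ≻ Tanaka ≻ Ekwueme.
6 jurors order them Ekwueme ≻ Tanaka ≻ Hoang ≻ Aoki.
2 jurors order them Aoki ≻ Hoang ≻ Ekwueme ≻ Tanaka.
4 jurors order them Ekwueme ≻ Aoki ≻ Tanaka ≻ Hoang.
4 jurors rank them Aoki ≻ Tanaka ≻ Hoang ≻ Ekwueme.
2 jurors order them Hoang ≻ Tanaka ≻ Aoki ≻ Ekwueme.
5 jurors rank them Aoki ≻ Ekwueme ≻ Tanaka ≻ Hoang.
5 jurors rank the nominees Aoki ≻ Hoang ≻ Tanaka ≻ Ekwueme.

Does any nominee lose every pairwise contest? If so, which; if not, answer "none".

none

Pairwise majorities:
Tanaka–Ekwueme: Ekwueme 17–14.
Tanaka vs Aoki: Tanaka preferred on 6+2 = 8 ballots; Aoki wins 23–8.
Tanaka vs Hoang: Tanaka preferred on 6+4+4+5 = 19 ballots; Tanaka wins 19–12.
Ekwueme vs Aoki: 6+4 = 10 for Ekwueme, 21 for Aoki — Aoki by 21–10.
Ekwueme–Hoang: Hoang 16–15.
Aoki vs Hoang: Aoki is ranked higher on 2+4+4+5+5 = 20 ballots, Hoang on 11. Aoki wins 20–11.
Each nominee has at least one pairwise win (Tanaka beats Hoang; Ekwueme beats Tanaka; Aoki beats Tanaka; Hoang beats Ekwueme) — no Condorcet loser.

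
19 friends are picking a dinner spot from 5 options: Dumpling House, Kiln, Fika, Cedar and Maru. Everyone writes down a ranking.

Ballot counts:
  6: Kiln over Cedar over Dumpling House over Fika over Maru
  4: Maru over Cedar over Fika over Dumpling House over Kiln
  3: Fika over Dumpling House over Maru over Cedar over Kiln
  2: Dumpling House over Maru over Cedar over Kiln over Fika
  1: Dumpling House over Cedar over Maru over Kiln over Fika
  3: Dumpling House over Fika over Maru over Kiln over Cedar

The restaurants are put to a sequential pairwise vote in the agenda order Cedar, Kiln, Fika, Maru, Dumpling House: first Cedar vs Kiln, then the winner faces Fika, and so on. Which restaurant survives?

Dumpling House

Round 1: Cedar vs Kiln — 10–9, Cedar advances.
Round 2: Cedar vs Fika — 13–6, Cedar advances.
Round 3: Cedar vs Maru — 7–12, Maru advances.
Round 4: Maru vs Dumpling House — 4–15, Dumpling House advances.
Dumpling House survives the agenda.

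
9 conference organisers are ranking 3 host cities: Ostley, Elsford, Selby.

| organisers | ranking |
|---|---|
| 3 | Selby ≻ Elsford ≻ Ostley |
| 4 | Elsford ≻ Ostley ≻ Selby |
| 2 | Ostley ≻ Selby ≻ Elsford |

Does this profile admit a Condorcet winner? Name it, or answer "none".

Head-to-head results (9 organisers):
Ostley vs Elsford: Elsford wins 7–2.
Ostley–Selby: Ostley 6–3.
Elsford–Selby: Selby 5–4.
Each city drops at least one matchup (Ostley loses to Elsford; Elsford loses to Selby; Selby loses to Ostley); the cycle Ostley beats Selby beats Elsford beats Ostley rules out a Condorcet winner.

none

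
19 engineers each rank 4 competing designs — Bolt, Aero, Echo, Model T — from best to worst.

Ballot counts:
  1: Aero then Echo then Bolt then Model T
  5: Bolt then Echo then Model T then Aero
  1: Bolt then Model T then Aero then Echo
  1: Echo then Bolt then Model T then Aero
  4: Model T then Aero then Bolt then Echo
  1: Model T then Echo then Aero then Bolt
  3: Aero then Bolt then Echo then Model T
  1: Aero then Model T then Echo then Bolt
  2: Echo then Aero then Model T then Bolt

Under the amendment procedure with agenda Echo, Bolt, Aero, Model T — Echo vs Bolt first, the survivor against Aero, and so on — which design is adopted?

Round 1: Echo vs Bolt — 6–13, Bolt advances.
Round 2: Bolt vs Aero — 7–12, Aero advances.
Round 3: Aero vs Model T — 7–12, Model T advances.
The agenda winner is Model T.

Model T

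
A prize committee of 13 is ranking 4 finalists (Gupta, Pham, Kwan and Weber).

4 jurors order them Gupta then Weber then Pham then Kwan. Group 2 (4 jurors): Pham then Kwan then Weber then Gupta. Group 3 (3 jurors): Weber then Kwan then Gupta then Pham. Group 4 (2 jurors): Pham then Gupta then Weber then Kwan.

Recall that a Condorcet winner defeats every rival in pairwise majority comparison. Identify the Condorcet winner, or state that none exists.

Pairwise majorities:
Gupta vs Pham: 7 to 6, Gupta.
Gupta vs Kwan: Gupta is ranked higher on 4+2 = 6 ballots, Kwan on 7. Kwan wins 7–6.
Gupta vs Weber: 4+2 = 6 for Gupta, 7 for Weber — Weber by 7–6.
Pham vs Kwan: Pham is ranked higher on 4+4+2 = 10 ballots, Kwan on 3. Pham wins 10–3.
Pham vs Weber: 6 to 7, Weber.
Kwan vs Weber: 4 for Kwan, 9 for Weber — Weber by 9–4.
Weber wins every pairwise contest, so Weber is the Condorcet winner.

Weber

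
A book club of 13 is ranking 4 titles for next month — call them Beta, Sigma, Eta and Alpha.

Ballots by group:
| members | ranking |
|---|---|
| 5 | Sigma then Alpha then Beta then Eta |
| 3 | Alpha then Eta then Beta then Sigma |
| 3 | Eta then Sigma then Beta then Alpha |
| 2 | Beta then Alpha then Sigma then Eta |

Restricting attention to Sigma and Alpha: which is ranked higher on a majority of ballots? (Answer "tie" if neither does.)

Ballots ranking Sigma above Alpha: 5 + 3 = 8.
Ballots ranking Alpha above Sigma: 13 − 8 = 5.
Sigma wins the head-to-head 8–5.

Sigma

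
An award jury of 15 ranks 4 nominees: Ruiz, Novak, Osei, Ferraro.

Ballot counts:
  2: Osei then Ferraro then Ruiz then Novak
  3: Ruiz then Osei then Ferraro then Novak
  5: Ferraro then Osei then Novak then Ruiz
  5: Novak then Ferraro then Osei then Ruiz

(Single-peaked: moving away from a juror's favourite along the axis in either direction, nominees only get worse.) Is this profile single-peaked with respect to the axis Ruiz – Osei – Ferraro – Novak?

yes

Axis positions: Ruiz=1, Osei=2, Ferraro=3, Novak=4.
Faction 1 (peak Osei at position 2): ranking walks positions 2-3-1-4, expanding outward from the peak — single-peaked.
Faction 2 (peak Ruiz at position 1): ranking walks positions 1-2-3-4, expanding outward from the peak — single-peaked.
Faction 3 (peak Ferraro at position 3): ranking walks positions 3-2-4-1, expanding outward from the peak — single-peaked.
Faction 4 (peak Novak at position 4): ranking walks positions 4-3-2-1, expanding outward from the peak — single-peaked.
Every ranking is single-peaked on this axis.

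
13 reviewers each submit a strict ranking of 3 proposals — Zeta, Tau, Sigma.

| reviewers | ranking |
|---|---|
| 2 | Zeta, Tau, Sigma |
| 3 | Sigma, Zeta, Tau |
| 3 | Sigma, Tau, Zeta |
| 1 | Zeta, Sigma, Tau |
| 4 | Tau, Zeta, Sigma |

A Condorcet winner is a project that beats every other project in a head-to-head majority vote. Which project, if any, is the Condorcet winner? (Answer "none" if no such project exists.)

Head-to-head results (13 reviewers):
Zeta–Tau: Tau 7–6.
Zeta vs Sigma: Zeta wins 7–6.
Tau–Sigma: Sigma 7–6.
No project is unbeaten: Zeta loses to Tau; Tau loses to Sigma; Sigma loses to Zeta. In particular Zeta → Sigma → Tau → Zeta is a majority cycle — no Condorcet winner exists.

none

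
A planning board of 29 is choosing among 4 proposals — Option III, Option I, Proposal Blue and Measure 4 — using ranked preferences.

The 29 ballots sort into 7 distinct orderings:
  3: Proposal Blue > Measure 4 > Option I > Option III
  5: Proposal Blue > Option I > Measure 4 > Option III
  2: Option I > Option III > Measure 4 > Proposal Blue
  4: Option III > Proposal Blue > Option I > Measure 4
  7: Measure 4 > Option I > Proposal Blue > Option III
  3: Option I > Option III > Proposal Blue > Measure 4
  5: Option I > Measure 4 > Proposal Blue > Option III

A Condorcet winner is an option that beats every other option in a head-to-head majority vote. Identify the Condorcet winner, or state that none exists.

Option I

Check each pair by majority over 29 ballots:
Option III vs Option I: Option III preferred on 4 ballots; Option I wins 25–4.
Option III vs Proposal Blue: 9 to 20, Proposal Blue.
Option III vs Measure 4: Option III is ranked higher on 2+4+3 = 9 ballots, Measure 4 on 20. Measure 4 wins 20–9.
Option I vs Proposal Blue: 17 to 12, Option I.
Option I vs Measure 4: Option I preferred on 5+2+4+3+5 = 19 ballots; Option I wins 19–10.
Proposal Blue vs Measure 4: 15 to 14, Proposal Blue.
Only Option I has no losses; Option I is the Condorcet winner.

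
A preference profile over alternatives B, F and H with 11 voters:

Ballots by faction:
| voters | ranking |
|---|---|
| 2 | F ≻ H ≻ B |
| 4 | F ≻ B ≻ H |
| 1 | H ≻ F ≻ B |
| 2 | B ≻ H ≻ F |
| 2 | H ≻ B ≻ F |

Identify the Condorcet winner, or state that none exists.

F

Head-to-head results (11 voters):
B–F: F 7–4.
B vs H: B, 6–5.
F vs H: F, 6–5.
F wins every pairwise contest, so F is the Condorcet winner.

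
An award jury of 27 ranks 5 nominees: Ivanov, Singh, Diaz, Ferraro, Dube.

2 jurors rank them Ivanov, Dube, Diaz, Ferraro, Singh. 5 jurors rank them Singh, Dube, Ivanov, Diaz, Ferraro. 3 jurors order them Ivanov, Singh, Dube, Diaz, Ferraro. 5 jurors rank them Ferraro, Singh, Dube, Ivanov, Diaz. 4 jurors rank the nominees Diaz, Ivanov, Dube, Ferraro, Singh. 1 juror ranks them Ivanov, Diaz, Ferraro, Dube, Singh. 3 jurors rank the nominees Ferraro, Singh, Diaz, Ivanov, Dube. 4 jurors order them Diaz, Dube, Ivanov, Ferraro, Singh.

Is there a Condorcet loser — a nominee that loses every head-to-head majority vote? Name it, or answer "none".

Pairwise majorities:
Ivanov vs Singh: Ivanov wins 14–13.
Ivanov vs Diaz: 2+5+3+5+1 = 16 for Ivanov, 11 for Diaz — Ivanov by 16–11.
Ivanov vs Ferraro: Ivanov wins 19–8.
Ivanov vs Dube: Dube, 14–13.
Singh vs Diaz: Singh, 16–11.
Singh vs Ferraro: Ferraro, 19–8.
Singh vs Dube: Singh is ranked higher on 5+3+5+3 = 16 ballots, Dube on 11. Singh wins 16–11.
Diaz vs Ferraro: Diaz is ranked higher on 2+5+3+4+1+4 = 19 ballots, Ferraro on 8. Diaz wins 19–8.
Diaz–Dube: Dube 15–12.
Ferraro vs Dube: 9 to 18, Dube.
No nominee is winless: Ivanov beats Singh; Singh beats Diaz; Diaz beats Ferraro; Ferraro beats Singh; Dube beats Ivanov. There is no Condorcet loser.

none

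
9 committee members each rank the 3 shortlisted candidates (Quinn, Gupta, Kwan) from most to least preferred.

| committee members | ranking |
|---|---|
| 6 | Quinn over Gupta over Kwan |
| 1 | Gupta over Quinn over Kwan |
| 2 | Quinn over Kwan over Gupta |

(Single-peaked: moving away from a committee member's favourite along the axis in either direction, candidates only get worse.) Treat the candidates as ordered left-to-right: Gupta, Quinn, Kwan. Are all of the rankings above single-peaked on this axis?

yes

Axis positions: Gupta=1, Quinn=2, Kwan=3.
Ballot type 1 (peak Quinn at position 2): ranking walks positions 2-1-3, expanding outward from the peak — single-peaked.
Ballot type 2 (peak Gupta at position 1): ranking walks positions 1-2-3, expanding outward from the peak — single-peaked.
Ballot type 3 (peak Quinn at position 2): ranking walks positions 2-3-1, expanding outward from the peak — single-peaked.
Every ranking is single-peaked on this axis.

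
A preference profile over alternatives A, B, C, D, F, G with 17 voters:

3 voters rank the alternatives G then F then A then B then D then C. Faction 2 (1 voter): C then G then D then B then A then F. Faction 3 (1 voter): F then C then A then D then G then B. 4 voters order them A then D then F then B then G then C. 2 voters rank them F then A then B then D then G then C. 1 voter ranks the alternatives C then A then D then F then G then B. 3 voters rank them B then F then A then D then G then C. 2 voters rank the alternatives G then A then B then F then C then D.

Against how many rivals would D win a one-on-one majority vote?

2

D against each rival (17 voters):
D–A: A 16–1.
D–B: B 10–7.
D vs C: D is ranked higher on 3+4+2+3 = 12 ballots, C on 5. D wins 12–5.
D vs F: D preferred on 1+4+1 = 6 ballots; F wins 11–6.
D vs G: D wins 11–6.
D beats C, G; loses to A, B, F — 2 pairwise wins.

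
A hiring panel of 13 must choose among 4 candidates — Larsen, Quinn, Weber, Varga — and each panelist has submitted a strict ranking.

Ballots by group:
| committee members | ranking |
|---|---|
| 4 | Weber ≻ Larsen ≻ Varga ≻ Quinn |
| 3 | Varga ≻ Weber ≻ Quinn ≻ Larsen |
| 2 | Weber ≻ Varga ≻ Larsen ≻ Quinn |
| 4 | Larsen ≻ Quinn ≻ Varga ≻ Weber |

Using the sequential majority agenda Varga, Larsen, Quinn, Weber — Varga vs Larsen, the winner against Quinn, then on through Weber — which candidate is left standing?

Weber

Round 1: Varga vs Larsen — 5–8, Larsen advances.
Round 2: Larsen vs Quinn — 10–3, Larsen advances.
Round 3: Larsen vs Weber — 4–9, Weber advances.
Weber survives the agenda.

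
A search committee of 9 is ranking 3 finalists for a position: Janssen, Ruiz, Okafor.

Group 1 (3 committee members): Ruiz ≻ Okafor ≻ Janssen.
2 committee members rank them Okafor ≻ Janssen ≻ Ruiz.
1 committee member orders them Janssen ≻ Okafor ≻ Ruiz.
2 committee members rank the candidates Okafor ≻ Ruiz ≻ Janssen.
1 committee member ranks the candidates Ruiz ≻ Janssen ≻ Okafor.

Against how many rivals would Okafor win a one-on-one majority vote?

Okafor against each rival (9 committee members):
Okafor vs Janssen: Okafor, 7–2.
Okafor vs Ruiz: Okafor preferred on 2+1+2 = 5 ballots; Okafor wins 5–4.
Okafor beats Janssen, Ruiz — 2 pairwise wins.

2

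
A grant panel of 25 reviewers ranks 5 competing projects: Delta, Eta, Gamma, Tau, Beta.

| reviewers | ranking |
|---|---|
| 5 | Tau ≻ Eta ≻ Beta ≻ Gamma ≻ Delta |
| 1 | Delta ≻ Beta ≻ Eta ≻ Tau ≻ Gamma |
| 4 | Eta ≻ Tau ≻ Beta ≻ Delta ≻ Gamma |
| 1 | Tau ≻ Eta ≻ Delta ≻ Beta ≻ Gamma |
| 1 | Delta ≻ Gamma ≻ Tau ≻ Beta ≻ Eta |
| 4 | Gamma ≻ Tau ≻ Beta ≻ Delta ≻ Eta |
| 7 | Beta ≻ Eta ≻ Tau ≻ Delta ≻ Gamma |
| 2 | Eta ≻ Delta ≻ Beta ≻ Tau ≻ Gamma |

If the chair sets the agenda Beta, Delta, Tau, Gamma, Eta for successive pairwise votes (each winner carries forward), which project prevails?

Eta

Round 1: Beta vs Delta — 20–5, Beta advances.
Round 2: Beta vs Tau — 10–15, Tau advances.
Round 3: Tau vs Gamma — 20–5, Tau advances.
Round 4: Tau vs Eta — 11–14, Eta advances.
Eta survives the agenda.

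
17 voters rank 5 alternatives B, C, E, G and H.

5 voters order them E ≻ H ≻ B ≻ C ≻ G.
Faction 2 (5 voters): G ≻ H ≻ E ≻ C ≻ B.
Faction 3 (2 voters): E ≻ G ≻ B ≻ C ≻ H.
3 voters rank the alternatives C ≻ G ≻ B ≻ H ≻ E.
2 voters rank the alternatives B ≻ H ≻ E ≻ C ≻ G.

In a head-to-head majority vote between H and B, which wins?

H

Ballots ranking H above B: 5 + 5 = 10.
Ballots ranking B above H: 17 − 10 = 7.
H wins the head-to-head 10–7.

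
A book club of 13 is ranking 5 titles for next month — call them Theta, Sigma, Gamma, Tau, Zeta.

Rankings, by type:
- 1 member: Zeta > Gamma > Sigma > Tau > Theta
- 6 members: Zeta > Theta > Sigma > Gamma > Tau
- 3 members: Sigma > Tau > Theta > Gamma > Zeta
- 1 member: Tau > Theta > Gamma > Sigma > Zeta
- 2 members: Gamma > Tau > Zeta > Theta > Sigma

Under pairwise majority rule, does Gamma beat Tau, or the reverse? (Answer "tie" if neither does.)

Ballots ranking Gamma above Tau: 1 + 6 + 2 = 9.
Ballots ranking Tau above Gamma: 13 − 9 = 4.
Gamma wins the head-to-head 9–4.

Gamma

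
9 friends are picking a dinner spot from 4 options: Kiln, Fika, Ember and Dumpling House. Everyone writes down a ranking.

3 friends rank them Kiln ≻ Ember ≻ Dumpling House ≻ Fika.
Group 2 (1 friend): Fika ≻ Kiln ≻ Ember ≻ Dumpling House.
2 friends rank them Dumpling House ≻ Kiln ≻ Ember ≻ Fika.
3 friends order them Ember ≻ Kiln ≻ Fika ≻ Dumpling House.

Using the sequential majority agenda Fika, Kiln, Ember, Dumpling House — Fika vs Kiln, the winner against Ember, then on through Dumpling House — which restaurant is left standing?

Kiln

Round 1: Fika vs Kiln — 1–8, Kiln advances.
Round 2: Kiln vs Ember — 6–3, Kiln advances.
Round 3: Kiln vs Dumpling House — 7–2, Kiln advances.
Kiln survives the agenda.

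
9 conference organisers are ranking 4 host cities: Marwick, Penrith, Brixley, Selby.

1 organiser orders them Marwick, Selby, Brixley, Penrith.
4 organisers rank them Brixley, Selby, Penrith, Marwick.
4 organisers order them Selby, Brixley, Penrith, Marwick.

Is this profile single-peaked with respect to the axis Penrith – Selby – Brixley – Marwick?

no

Axis positions: Penrith=1, Selby=2, Brixley=3, Marwick=4.
Type 1: ranking walks positions 4-2-3-1; Selby is ranked above Brixley even though Brixley lies between Selby and the peak Marwick on the axis — preferences dip and rise again. Not single-peaked.
Type 2 (peak Brixley at position 3): ranking walks positions 3-2-1-4, expanding outward from the peak — single-peaked.
Type 3 (peak Selby at position 2): ranking walks positions 2-3-1-4, expanding outward from the peak — single-peaked.
Type 1 violates single-peakedness, so the profile is not single-peaked on this axis.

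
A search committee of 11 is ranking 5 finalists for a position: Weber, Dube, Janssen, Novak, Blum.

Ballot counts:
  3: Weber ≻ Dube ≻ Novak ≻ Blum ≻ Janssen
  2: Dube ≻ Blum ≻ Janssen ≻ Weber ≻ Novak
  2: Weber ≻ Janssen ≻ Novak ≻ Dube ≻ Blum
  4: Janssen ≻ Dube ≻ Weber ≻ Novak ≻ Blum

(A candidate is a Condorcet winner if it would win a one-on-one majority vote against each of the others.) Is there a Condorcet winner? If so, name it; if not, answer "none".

Head-to-head results (11 committee members):
Weber vs Dube: Dube, 6–5.
Weber–Janssen: Janssen 6–5.
Weber–Novak: Weber 11–0.
Weber vs Blum: Weber wins 9–2.
Dube–Janssen: Janssen 6–5.
Dube vs Novak: Dube, 9–2.
Dube vs Blum: Dube, 11–0.
Janssen–Novak: Janssen 8–3.
Janssen–Blum: Janssen 6–5.
Novak vs Blum: Novak, 9–2.
Only Janssen has no losses; Janssen is the Condorcet winner.

Janssen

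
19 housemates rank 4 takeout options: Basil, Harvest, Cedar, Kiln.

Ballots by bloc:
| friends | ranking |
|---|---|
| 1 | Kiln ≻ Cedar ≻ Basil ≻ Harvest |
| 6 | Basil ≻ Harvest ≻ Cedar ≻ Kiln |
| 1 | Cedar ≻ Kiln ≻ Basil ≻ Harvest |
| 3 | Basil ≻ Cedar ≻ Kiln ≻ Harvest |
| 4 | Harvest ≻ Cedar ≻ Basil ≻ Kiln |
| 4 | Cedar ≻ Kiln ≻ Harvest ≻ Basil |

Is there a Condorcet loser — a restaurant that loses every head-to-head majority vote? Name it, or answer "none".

Kiln

Pairwise majorities:
Basil vs Harvest: Basil is ranked higher on 1+6+1+3 = 11 ballots, Harvest on 8. Basil wins 11–8.
Basil vs Cedar: Basil preferred on 6+3 = 9 ballots; Cedar wins 10–9.
Basil vs Kiln: Basil, 13–6.
Harvest vs Cedar: 6+4 = 10 for Harvest, 9 for Cedar — Harvest by 10–9.
Harvest vs Kiln: Harvest preferred on 6+4 = 10 ballots; Harvest wins 10–9.
Cedar vs Kiln: 6+1+3+4+4 = 18 for Cedar, 1 for Kiln — Cedar by 18–1.
Kiln loses to every other restaurant — it is the Condorcet loser.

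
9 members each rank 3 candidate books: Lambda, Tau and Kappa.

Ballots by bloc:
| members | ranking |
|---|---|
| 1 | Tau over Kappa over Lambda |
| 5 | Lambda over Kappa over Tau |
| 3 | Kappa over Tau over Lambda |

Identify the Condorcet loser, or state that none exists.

Tau

Head-to-head results (9 members):
Lambda vs Tau: Lambda, 5–4.
Lambda vs Kappa: 5 for Lambda, 4 for Kappa — Lambda by 5–4.
Tau–Kappa: Kappa 8–1.
Tau is beaten in every head-to-head and is the Condorcet loser.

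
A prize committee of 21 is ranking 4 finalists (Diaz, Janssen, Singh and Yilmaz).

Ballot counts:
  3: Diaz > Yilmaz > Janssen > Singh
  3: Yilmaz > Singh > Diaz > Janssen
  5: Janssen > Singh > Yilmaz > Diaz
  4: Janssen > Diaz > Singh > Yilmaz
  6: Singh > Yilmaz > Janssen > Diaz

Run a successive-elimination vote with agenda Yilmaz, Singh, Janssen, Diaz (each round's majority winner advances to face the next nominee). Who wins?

Round 1: Yilmaz vs Singh — 6–15, Singh advances.
Round 2: Singh vs Janssen — 9–12, Janssen advances.
Round 3: Janssen vs Diaz — 15–6, Janssen advances.
The agenda winner is Janssen.

Janssen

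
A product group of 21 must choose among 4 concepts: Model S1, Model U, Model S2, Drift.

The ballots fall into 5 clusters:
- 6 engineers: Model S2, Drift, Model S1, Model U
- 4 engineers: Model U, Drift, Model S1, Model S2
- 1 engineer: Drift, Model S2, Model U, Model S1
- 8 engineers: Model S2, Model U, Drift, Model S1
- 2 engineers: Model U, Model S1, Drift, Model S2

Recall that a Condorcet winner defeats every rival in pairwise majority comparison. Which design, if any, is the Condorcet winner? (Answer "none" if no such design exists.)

Check each pair by majority over 21 ballots:
Model S1 vs Model U: 6 to 15, Model U.
Model S1 vs Model S2: 4+2 = 6 for Model S1, 15 for Model S2 — Model S2 by 15–6.
Model S1 vs Drift: 2 to 19, Drift.
Model U vs Model S2: Model U preferred on 4+2 = 6 ballots; Model S2 wins 15–6.
Model U vs Drift: Model U is ranked higher on 4+8+2 = 14 ballots, Drift on 7. Model U wins 14–7.
Model S2 vs Drift: 6+8 = 14 for Model S2, 7 for Drift — Model S2 by 14–7.
Only Model S2 has no losses; Model S2 is the Condorcet winner.

Model S2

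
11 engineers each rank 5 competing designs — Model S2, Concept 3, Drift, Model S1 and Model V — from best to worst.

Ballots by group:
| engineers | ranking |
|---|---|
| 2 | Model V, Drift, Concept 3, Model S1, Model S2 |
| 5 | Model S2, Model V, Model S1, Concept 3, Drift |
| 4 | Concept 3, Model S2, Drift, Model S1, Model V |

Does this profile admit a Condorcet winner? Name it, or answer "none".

Pairwise majorities:
Model S2 vs Concept 3: Model S2 is ranked higher on 5 ballots, Concept 3 on 6. Concept 3 wins 6–5.
Model S2 vs Drift: Model S2 is ranked higher on 5+4 = 9 ballots, Drift on 2. Model S2 wins 9–2.
Model S2 vs Model S1: Model S2 preferred on 5+4 = 9 ballots; Model S2 wins 9–2.
Model S2 vs Model V: Model S2 is ranked higher on 5+4 = 9 ballots, Model V on 2. Model S2 wins 9–2.
Concept 3 vs Drift: Concept 3 preferred on 5+4 = 9 ballots; Concept 3 wins 9–2.
Concept 3 vs Model S1: 2+4 = 6 for Concept 3, 5 for Model S1 — Concept 3 by 6–5.
Concept 3 vs Model V: 4 for Concept 3, 7 for Model V — Model V by 7–4.
Drift vs Model S1: Drift is ranked higher on 2+4 = 6 ballots, Model S1 on 5. Drift wins 6–5.
Drift vs Model V: Drift preferred on 4 ballots; Model V wins 7–4.
Model S1 vs Model V: Model S1 preferred on 4 ballots; Model V wins 7–4.
No design is unbeaten: Model S2 loses to Concept 3; Concept 3 loses to Model V; Drift loses to Model S2; Model S1 loses to Model S2; Model V loses to Model S2. In particular Model S2 → Model V → Concept 3 → Model S2 is a majority cycle — no Condorcet winner exists.

none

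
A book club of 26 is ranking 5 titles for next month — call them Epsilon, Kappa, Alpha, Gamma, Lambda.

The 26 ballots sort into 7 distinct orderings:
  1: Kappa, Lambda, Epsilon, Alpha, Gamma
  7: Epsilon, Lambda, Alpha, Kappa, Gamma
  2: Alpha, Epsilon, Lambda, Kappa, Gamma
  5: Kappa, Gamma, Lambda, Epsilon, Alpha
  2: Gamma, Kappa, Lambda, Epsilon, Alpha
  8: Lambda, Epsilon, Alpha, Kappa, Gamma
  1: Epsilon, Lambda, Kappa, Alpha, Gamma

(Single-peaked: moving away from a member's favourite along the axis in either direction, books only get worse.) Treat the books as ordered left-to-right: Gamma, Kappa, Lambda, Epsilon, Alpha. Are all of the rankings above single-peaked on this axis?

yes

Axis positions: Gamma=1, Kappa=2, Lambda=3, Epsilon=4, Alpha=5.
Faction 1 (peak Kappa at position 2): ranking walks positions 2-3-4-5-1, expanding outward from the peak — single-peaked.
Faction 2 (peak Epsilon at position 4): ranking walks positions 4-3-5-2-1, expanding outward from the peak — single-peaked.
Faction 3 (peak Alpha at position 5): ranking walks positions 5-4-3-2-1, expanding outward from the peak — single-peaked.
Faction 4 (peak Kappa at position 2): ranking walks positions 2-1-3-4-5, expanding outward from the peak — single-peaked.
Faction 5 (peak Gamma at position 1): ranking walks positions 1-2-3-4-5, expanding outward from the peak — single-peaked.
Faction 6 (peak Lambda at position 3): ranking walks positions 3-4-5-2-1, expanding outward from the peak — single-peaked.
Faction 7 (peak Epsilon at position 4): ranking walks positions 4-3-2-5-1, expanding outward from the peak — single-peaked.
Every ranking is single-peaked on this axis.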